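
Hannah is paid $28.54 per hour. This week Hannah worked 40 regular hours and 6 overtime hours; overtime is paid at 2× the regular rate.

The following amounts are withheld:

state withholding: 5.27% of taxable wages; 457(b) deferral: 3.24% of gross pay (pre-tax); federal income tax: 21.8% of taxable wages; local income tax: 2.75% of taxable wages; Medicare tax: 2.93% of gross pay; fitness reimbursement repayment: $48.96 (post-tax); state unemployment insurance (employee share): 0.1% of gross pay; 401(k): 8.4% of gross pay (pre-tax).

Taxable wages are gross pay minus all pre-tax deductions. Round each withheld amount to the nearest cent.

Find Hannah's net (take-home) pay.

Regular pay: 40 × $28.54 = $1,141.60
Overtime pay: 6 × $28.54 × 2 = $342.48
Gross pay = $1,141.60 + $342.48 = $1,484.08
457(b) deferral: $1,484.08 × 0.0324 = $48.08
401(k): $1,484.08 × 0.084 = $124.66
Pre-tax total = $48.08 + $124.66 = $172.74
Taxable wages = $1,484.08 − $172.74 = $1,311.34
Local income tax: $1,311.34 × 0.0275 = $36.06
State withholding: $1,311.34 × 0.0527 = $69.11
Federal income tax: $1,311.34 × 0.218 = $285.87
Medicare tax: $1,484.08 × 0.0293 = $43.48
State unemployment insurance (employee share): $1,484.08 × 0.001 = $1.48
Fitness reimbursement repayment: $48.96
Total deductions = $48.08 + $124.66 + $36.06 + $69.11 + $285.87 + $43.48 + $1.48 + $48.96 = $657.70
Net pay = $1,484.08 − $657.70 = $826.38

$826.38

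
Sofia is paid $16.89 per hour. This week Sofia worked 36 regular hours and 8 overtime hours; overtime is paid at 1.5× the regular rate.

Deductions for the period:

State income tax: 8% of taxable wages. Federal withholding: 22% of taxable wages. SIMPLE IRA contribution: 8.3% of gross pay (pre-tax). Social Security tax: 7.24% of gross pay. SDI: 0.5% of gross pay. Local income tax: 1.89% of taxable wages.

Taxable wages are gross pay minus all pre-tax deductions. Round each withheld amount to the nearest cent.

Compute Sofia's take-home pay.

$443.61

Regular pay: 36 × $16.89 = $608.04
Overtime pay: 8 × $16.89 × 1.5 = $202.68
Gross pay = $608.04 + $202.68 = $810.72
SIMPLE IRA contribution: $810.72 × 0.083 = $67.29
Taxable wages = $810.72 − $67.29 = $743.43
Federal withholding: $743.43 × 0.22 = $163.55
State income tax: $743.43 × 0.08 = $59.47
Local income tax: $743.43 × 0.0189 = $14.05
SDI: $810.72 × 0.005 = $4.05
Social Security tax: $810.72 × 0.0724 = $58.70
Total deductions = $67.29 + $163.55 + $59.47 + $14.05 + $4.05 + $58.70 = $367.11
Net pay = $810.72 − $367.11 = $443.61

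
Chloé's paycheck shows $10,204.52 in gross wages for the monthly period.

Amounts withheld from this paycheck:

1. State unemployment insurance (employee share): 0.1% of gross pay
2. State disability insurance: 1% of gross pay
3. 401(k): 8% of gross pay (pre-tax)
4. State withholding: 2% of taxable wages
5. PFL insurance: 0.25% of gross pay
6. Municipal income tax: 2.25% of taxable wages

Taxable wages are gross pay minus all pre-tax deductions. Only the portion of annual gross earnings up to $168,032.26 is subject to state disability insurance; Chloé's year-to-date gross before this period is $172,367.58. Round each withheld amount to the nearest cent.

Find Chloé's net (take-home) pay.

401(k): $10,204.52 × 0.08 = $816.36
Taxable wages = $10,204.52 − $816.36 = $9,388.16
Municipal income tax: $9,388.16 × 0.0225 = $211.23
State withholding: $9,388.16 × 0.02 = $187.76
PFL insurance: $10,204.52 × 0.0025 = $25.51
State disability insurance: annual cap $168,032.26 already reached (YTD $172,367.58), so $0.00
State unemployment insurance (employee share): $10,204.52 × 0.001 = $10.20
Total deductions = $816.36 + $211.23 + $187.76 + $25.51 + $0.00 + $10.20 = $1,251.06
Net pay = $10,204.52 − $1,251.06 = $8,953.46

$8,953.46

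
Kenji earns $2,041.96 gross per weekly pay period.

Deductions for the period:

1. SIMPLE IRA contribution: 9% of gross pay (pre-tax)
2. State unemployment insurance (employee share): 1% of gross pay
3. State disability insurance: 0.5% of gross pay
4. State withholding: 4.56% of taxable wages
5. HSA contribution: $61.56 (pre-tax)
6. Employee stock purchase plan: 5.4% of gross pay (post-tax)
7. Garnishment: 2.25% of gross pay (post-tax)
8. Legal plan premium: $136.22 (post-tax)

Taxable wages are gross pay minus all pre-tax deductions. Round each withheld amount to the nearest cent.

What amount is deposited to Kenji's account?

HSA contribution: $61.56
SIMPLE IRA contribution: $2,041.96 × 0.09 = $183.78
Pre-tax total = $61.56 + $183.78 = $245.34
Taxable wages = $2,041.96 − $245.34 = $1,796.62
State withholding: $1,796.62 × 0.0456 = $81.93
State unemployment insurance (employee share): $2,041.96 × 0.01 = $20.42
State disability insurance: $2,041.96 × 0.005 = $10.21
Garnishment: $2,041.96 × 0.0225 = $45.94
Employee stock purchase plan: $2,041.96 × 0.054 = $110.27
Legal plan premium: $136.22
Total deductions = $61.56 + $183.78 + $81.93 + $20.42 + $10.21 + $45.94 + $110.27 + $136.22 = $650.33
Net pay = $2,041.96 − $650.33 = $1,391.63

$1,391.63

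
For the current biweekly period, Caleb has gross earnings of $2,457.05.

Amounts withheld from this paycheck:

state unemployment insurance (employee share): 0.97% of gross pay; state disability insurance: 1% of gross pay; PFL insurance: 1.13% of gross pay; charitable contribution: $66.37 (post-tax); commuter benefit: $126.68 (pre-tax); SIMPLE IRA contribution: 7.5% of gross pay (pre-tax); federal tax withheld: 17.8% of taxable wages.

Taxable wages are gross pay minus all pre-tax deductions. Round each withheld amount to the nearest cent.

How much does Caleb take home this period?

SIMPLE IRA contribution: $2,457.05 × 0.075 = $184.28
Commuter benefit: $126.68
Pre-tax total = $184.28 + $126.68 = $310.96
Taxable wages = $2,457.05 − $310.96 = $2,146.09
Federal tax withheld: $2,146.09 × 0.178 = $382.00
PFL insurance: $2,457.05 × 0.0113 = $27.76
State disability insurance: $2,457.05 × 0.01 = $24.57
State unemployment insurance (employee share): $2,457.05 × 0.0097 = $23.83
Charitable contribution: $66.37
Total deductions = $184.28 + $126.68 + $382.00 + $27.76 + $24.57 + $23.83 + $66.37 = $835.49
Net pay = $2,457.05 − $835.49 = $1,621.56

$1,621.56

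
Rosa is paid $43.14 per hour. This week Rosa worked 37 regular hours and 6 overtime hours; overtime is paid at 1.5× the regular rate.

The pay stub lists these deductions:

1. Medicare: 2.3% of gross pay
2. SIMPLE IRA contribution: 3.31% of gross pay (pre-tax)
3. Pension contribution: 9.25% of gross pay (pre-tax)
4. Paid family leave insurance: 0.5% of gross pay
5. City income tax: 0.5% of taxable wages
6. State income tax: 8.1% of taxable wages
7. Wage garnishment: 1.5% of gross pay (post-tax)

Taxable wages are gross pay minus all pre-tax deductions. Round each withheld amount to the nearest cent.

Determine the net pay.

$1500.64

Regular pay: 37 × $43.14 = $1596.18
Overtime pay: 6 × $43.14 × 1.5 = $388.26
Gross pay = $1596.18 + $388.26 = $1984.44
Pension contribution: $1984.44 × 0.0925 = $183.56
SIMPLE IRA contribution: $1984.44 × 0.0331 = $65.68
Pre-tax total = $183.56 + $65.68 = $249.24
Taxable wages = $1984.44 − $249.24 = $1735.20
City income tax: $1735.20 × 0.005 = $8.68
State income tax: $1735.20 × 0.081 = $140.55
Medicare: $1984.44 × 0.023 = $45.64
Paid family leave insurance: $1984.44 × 0.005 = $9.92
Wage garnishment: $1984.44 × 0.015 = $29.77
Total deductions = $183.56 + $65.68 + $8.68 + $140.55 + $45.64 + $9.92 + $29.77 = $483.80
Net pay = $1984.44 − $483.80 = $1500.64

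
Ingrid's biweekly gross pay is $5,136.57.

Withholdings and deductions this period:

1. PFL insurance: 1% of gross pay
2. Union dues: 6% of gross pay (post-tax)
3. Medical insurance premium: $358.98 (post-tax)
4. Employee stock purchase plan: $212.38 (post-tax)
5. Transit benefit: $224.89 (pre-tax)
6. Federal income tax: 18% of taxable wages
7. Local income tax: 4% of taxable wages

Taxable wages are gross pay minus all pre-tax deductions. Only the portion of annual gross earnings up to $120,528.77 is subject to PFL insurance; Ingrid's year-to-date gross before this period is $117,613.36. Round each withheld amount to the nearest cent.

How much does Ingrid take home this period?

Transit benefit: $224.89
Taxable wages = $5,136.57 − $224.89 = $4,911.68
Federal income tax: $4,911.68 × 0.18 = $884.10
Local income tax: $4,911.68 × 0.04 = $196.47
PFL insurance: only $120,528.77 − $117,613.36 = $2,915.41 of this check is subject → $2,915.41 × 0.01 = $29.15
Employee stock purchase plan: $212.38
Medical insurance premium: $358.98
Union dues: $5,136.57 × 0.06 = $308.19
Total deductions = $224.89 + $884.10 + $196.47 + $29.15 + $212.38 + $358.98 + $308.19 = $2,214.16
Net pay = $5,136.57 − $2,214.16 = $2,922.41

$2,922.41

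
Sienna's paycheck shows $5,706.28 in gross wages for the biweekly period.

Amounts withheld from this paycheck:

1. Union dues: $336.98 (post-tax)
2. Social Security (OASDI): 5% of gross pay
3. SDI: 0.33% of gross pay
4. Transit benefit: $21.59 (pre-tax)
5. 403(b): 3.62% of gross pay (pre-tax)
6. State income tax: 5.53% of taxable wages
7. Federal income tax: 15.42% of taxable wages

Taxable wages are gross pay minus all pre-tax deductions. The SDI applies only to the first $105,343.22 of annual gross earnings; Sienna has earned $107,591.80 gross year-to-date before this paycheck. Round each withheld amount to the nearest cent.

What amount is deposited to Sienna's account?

403(b): $5,706.28 × 0.0362 = $206.57
Transit benefit: $21.59
Pre-tax total = $206.57 + $21.59 = $228.16
Taxable wages = $5,706.28 − $228.16 = $5,478.12
Federal income tax: $5,478.12 × 0.1542 = $844.73
State income tax: $5,478.12 × 0.0553 = $302.94
Social Security (OASDI): $5,706.28 × 0.05 = $285.31
SDI: annual cap $105,343.22 already reached (YTD $107,591.80), so $0.00
Union dues: $336.98
Total deductions = $206.57 + $21.59 + $844.73 + $302.94 + $285.31 + $0.00 + $336.98 = $1,998.12
Net pay = $5,706.28 − $1,998.12 = $3,708.16

$3,708.16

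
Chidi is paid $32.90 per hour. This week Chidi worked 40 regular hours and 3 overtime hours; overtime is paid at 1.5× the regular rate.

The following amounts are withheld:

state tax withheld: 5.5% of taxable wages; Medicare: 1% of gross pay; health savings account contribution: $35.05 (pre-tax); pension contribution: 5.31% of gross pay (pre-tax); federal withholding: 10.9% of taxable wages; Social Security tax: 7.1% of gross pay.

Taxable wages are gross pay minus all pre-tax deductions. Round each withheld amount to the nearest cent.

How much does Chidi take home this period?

Regular pay: 40 × $32.90 = $1,316.00
Overtime pay: 3 × $32.90 × 1.5 = $148.05
Gross pay = $1,316.00 + $148.05 = $1,464.05
Health savings account contribution: $35.05
Pension contribution: $1,464.05 × 0.0531 = $77.74
Pre-tax total = $35.05 + $77.74 = $112.79
Taxable wages = $1,464.05 − $112.79 = $1,351.26
State tax withheld: $1,351.26 × 0.055 = $74.32
Federal withholding: $1,351.26 × 0.109 = $147.29
Social Security tax: $1,464.05 × 0.071 = $103.95
Medicare: $1,464.05 × 0.01 = $14.64
Total deductions = $35.05 + $77.74 + $74.32 + $147.29 + $103.95 + $14.64 = $452.99
Net pay = $1,464.05 − $452.99 = $1,011.06

$1,011.06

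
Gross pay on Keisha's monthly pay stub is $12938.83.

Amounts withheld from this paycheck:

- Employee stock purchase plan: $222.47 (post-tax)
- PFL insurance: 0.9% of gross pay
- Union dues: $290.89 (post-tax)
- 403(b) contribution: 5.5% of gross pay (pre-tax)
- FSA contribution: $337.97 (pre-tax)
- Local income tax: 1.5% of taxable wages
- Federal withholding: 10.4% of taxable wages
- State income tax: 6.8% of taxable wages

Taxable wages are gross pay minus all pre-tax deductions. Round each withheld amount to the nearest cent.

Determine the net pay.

$9036.12

403(b) contribution: $12938.83 × 0.055 = $711.64
FSA contribution: $337.97
Pre-tax total = $711.64 + $337.97 = $1049.61
Taxable wages = $12938.83 − $1049.61 = $11889.22
Federal withholding: $11889.22 × 0.104 = $1236.48
Local income tax: $11889.22 × 0.015 = $178.34
State income tax: $11889.22 × 0.068 = $808.47
PFL insurance: $12938.83 × 0.009 = $116.45
Union dues: $290.89
Employee stock purchase plan: $222.47
Total deductions = $711.64 + $337.97 + $1236.48 + $178.34 + $808.47 + $116.45 + $290.89 + $222.47 = $3902.71
Net pay = $12938.83 − $3902.71 = $9036.12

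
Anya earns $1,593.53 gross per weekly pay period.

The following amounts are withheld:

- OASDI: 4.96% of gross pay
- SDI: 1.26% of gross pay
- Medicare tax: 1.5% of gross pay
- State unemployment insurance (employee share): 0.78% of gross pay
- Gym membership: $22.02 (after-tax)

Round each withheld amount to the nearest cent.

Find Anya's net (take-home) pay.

$1,436.06

State unemployment insurance (employee share): $1,593.53 × 0.0078 = $12.43
Medicare tax: $1,593.53 × 0.015 = $23.90
SDI: $1,593.53 × 0.0126 = $20.08
OASDI: $1,593.53 × 0.0496 = $79.04
Gym membership: $22.02
Total deductions = $12.43 + $23.90 + $20.08 + $79.04 + $22.02 = $157.47
Net pay = $1,593.53 − $157.47 = $1,436.06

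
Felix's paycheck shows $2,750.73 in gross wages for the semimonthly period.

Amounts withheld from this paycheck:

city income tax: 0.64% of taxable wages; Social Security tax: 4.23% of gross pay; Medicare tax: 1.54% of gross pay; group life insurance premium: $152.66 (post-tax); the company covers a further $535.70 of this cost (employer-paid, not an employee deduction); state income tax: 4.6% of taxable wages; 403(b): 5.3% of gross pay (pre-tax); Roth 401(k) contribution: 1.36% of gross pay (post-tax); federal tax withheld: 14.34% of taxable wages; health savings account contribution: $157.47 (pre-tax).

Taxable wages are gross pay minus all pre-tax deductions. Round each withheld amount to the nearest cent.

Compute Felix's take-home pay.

$1,619.47

403(b): $2,750.73 × 0.053 = $145.79
Health savings account contribution: $157.47
Pre-tax total = $145.79 + $157.47 = $303.26
Taxable wages = $2,750.73 − $303.26 = $2,447.47
City income tax: $2,447.47 × 0.0064 = $15.66
State income tax: $2,447.47 × 0.046 = $112.58
Federal tax withheld: $2,447.47 × 0.1434 = $350.97
Medicare tax: $2,750.73 × 0.0154 = $42.36
Social Security tax: $2,750.73 × 0.0423 = $116.36
Roth 401(k) contribution: $2,750.73 × 0.0136 = $37.41
Group life insurance premium: $152.66
(Employer's $535.70 toward group life insurance premium is not withheld from the employee.)
Total deductions = $145.79 + $157.47 + $15.66 + $112.58 + $350.97 + $42.36 + $116.36 + $37.41 + $152.66 = $1,131.26
Net pay = $2,750.73 − $1,131.26 = $1,619.47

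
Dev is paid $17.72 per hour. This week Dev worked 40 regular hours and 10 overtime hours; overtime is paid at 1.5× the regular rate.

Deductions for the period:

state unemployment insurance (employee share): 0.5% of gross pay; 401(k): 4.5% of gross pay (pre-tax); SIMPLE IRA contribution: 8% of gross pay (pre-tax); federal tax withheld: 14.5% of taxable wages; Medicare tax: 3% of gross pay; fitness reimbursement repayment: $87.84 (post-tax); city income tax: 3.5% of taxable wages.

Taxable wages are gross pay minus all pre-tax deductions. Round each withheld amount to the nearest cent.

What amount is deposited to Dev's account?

$577.32

Regular pay: 40 × $17.72 = $708.80
Overtime pay: 10 × $17.72 × 1.5 = $265.80
Gross pay = $708.80 + $265.80 = $974.60
401(k): $974.60 × 0.045 = $43.86
SIMPLE IRA contribution: $974.60 × 0.08 = $77.97
Pre-tax total = $43.86 + $77.97 = $121.83
Taxable wages = $974.60 − $121.83 = $852.77
City income tax: $852.77 × 0.035 = $29.85
Federal tax withheld: $852.77 × 0.145 = $123.65
Medicare tax: $974.60 × 0.03 = $29.24
State unemployment insurance (employee share): $974.60 × 0.005 = $4.87
Fitness reimbursement repayment: $87.84
Total deductions = $43.86 + $77.97 + $29.85 + $123.65 + $29.24 + $4.87 + $87.84 = $397.28
Net pay = $974.60 − $397.28 = $577.32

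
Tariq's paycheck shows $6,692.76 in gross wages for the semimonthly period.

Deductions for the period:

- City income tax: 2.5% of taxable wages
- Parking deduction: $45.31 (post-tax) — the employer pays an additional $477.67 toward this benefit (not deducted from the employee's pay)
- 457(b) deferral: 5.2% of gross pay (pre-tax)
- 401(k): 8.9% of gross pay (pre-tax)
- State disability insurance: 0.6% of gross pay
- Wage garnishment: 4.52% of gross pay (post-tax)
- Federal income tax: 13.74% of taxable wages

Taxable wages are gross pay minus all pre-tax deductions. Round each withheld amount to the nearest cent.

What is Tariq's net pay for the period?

457(b) deferral: $6,692.76 × 0.052 = $348.02
401(k): $6,692.76 × 0.089 = $595.66
Pre-tax total = $348.02 + $595.66 = $943.68
Taxable wages = $6,692.76 − $943.68 = $5,749.08
Federal income tax: $5,749.08 × 0.1374 = $789.92
City income tax: $5,749.08 × 0.025 = $143.73
State disability insurance: $6,692.76 × 0.006 = $40.16
Wage garnishment: $6,692.76 × 0.0452 = $302.51
Parking deduction: $45.31
(Employer's $477.67 toward parking deduction is not withheld from the employee.)
Total deductions = $348.02 + $595.66 + $789.92 + $143.73 + $40.16 + $302.51 + $45.31 = $2,265.31
Net pay = $6,692.76 − $2,265.31 = $4,427.45

$4,427.45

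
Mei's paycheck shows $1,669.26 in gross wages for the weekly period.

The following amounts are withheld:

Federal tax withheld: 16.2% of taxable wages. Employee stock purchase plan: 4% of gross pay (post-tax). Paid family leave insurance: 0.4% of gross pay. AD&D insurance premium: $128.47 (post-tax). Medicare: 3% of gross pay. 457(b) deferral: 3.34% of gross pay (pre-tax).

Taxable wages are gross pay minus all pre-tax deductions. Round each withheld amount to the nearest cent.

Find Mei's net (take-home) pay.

457(b) deferral: $1,669.26 × 0.0334 = $55.75
Taxable wages = $1,669.26 − $55.75 = $1,613.51
Federal tax withheld: $1,613.51 × 0.162 = $261.39
Medicare: $1,669.26 × 0.03 = $50.08
Paid family leave insurance: $1,669.26 × 0.004 = $6.68
Employee stock purchase plan: $1,669.26 × 0.04 = $66.77
AD&D insurance premium: $128.47
Total deductions = $55.75 + $261.39 + $50.08 + $6.68 + $66.77 + $128.47 = $569.14
Net pay = $1,669.26 − $569.14 = $1,100.12

$1,100.12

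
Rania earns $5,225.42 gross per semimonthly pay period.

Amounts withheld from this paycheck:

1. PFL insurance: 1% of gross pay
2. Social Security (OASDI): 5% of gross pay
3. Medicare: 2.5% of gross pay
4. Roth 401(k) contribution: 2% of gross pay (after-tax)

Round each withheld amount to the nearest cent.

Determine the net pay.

$4,676.75

Social Security (OASDI): $5,225.42 × 0.05 = $261.27
Medicare: $5,225.42 × 0.025 = $130.64
PFL insurance: $5,225.42 × 0.01 = $52.25
Roth 401(k) contribution: $5,225.42 × 0.02 = $104.51
Total deductions = $261.27 + $130.64 + $52.25 + $104.51 = $548.67
Net pay = $5,225.42 − $548.67 = $4,676.75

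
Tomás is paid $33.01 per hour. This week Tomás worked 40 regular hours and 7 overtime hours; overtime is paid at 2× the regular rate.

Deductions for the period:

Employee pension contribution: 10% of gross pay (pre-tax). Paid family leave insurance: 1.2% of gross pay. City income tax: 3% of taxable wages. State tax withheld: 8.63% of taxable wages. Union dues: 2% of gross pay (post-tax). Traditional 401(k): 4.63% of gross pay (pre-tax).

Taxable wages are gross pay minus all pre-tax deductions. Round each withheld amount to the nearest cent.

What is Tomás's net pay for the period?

Regular pay: 40 × $33.01 = $1,320.40
Overtime pay: 7 × $33.01 × 2 = $462.14
Gross pay = $1,320.40 + $462.14 = $1,782.54
Employee pension contribution: $1,782.54 × 0.1 = $178.25
Traditional 401(k): $1,782.54 × 0.0463 = $82.53
Pre-tax total = $178.25 + $82.53 = $260.78
Taxable wages = $1,782.54 − $260.78 = $1,521.76
State tax withheld: $1,521.76 × 0.0863 = $131.33
City income tax: $1,521.76 × 0.03 = $45.65
Paid family leave insurance: $1,782.54 × 0.012 = $21.39
Union dues: $1,782.54 × 0.02 = $35.65
Total deductions = $178.25 + $82.53 + $131.33 + $45.65 + $21.39 + $35.65 = $494.80
Net pay = $1,782.54 − $494.80 = $1,287.74

$1,287.74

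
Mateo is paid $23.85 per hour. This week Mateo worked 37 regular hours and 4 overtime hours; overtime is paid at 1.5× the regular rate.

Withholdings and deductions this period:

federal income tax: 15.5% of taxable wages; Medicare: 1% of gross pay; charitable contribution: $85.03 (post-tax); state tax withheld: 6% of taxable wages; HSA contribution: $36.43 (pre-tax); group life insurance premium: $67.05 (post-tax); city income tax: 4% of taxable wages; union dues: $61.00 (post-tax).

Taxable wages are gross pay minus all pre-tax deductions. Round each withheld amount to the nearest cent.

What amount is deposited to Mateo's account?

$513.56

Regular pay: 37 × $23.85 = $882.45
Overtime pay: 4 × $23.85 × 1.5 = $143.10
Gross pay = $882.45 + $143.10 = $1025.55
HSA contribution: $36.43
Taxable wages = $1025.55 − $36.43 = $989.12
Federal income tax: $989.12 × 0.155 = $153.31
City income tax: $989.12 × 0.04 = $39.56
State tax withheld: $989.12 × 0.06 = $59.35
Medicare: $1025.55 × 0.01 = $10.26
Charitable contribution: $85.03
Union dues: $61.00
Group life insurance premium: $67.05
Total deductions = $36.43 + $153.31 + $39.56 + $59.35 + $10.26 + $85.03 + $61.00 + $67.05 = $511.99
Net pay = $1025.55 − $511.99 = $513.56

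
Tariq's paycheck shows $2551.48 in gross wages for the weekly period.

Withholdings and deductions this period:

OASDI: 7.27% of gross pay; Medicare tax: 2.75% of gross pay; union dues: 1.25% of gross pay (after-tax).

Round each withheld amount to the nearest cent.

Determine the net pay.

$2263.93

OASDI: $2551.48 × 0.0727 = $185.49
Medicare tax: $2551.48 × 0.0275 = $70.17
Union dues: $2551.48 × 0.0125 = $31.89
Total deductions = $185.49 + $70.17 + $31.89 = $287.55
Net pay = $2551.48 − $287.55 = $2263.93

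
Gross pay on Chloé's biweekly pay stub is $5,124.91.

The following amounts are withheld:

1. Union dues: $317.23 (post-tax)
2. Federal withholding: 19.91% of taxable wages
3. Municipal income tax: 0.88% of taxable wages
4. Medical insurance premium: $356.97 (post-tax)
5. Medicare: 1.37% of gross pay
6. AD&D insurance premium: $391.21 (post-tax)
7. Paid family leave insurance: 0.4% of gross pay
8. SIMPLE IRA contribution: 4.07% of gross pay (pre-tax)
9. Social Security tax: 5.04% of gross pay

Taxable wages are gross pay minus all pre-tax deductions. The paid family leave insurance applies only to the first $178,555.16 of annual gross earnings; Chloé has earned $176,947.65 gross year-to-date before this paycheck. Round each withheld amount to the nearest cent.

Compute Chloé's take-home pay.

SIMPLE IRA contribution: $5,124.91 × 0.0407 = $208.58
Taxable wages = $5,124.91 − $208.58 = $4,916.33
Federal withholding: $4,916.33 × 0.1991 = $978.84
Municipal income tax: $4,916.33 × 0.0088 = $43.26
Social Security tax: $5,124.91 × 0.0504 = $258.30
Medicare: $5,124.91 × 0.0137 = $70.21
Paid family leave insurance: only $178,555.16 − $176,947.65 = $1,607.51 of this check is subject → $1,607.51 × 0.004 = $6.43
AD&D insurance premium: $391.21
Medical insurance premium: $356.97
Union dues: $317.23
Total deductions = $208.58 + $978.84 + $43.26 + $258.30 + $70.21 + $6.43 + $391.21 + $356.97 + $317.23 = $2,631.03
Net pay = $5,124.91 − $2,631.03 = $2,493.88

$2,493.88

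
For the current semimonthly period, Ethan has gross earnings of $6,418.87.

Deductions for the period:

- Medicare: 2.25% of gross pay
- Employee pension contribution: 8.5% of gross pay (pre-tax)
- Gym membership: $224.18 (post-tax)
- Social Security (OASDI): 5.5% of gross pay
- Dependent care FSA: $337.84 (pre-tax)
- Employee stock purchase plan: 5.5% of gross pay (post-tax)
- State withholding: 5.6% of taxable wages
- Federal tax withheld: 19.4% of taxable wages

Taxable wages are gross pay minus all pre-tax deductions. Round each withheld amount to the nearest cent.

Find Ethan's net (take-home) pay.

$3,076.90

Dependent care FSA: $337.84
Employee pension contribution: $6,418.87 × 0.085 = $545.60
Pre-tax total = $337.84 + $545.60 = $883.44
Taxable wages = $6,418.87 − $883.44 = $5,535.43
State withholding: $5,535.43 × 0.056 = $309.98
Federal tax withheld: $5,535.43 × 0.194 = $1,073.87
Social Security (OASDI): $6,418.87 × 0.055 = $353.04
Medicare: $6,418.87 × 0.0225 = $144.42
Gym membership: $224.18
Employee stock purchase plan: $6,418.87 × 0.055 = $353.04
Total deductions = $337.84 + $545.60 + $309.98 + $1,073.87 + $353.04 + $144.42 + $224.18 + $353.04 = $3,341.97
Net pay = $6,418.87 − $3,341.97 = $3,076.90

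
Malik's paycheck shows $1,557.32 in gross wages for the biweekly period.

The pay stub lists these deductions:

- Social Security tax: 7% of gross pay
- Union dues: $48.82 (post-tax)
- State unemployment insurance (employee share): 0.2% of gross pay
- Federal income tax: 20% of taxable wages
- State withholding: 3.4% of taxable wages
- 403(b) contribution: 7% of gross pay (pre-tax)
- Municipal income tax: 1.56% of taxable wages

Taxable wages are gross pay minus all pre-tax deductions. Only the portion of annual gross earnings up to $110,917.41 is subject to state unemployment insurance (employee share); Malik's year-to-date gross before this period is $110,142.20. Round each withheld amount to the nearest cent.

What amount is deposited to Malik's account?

403(b) contribution: $1,557.32 × 0.07 = $109.01
Taxable wages = $1,557.32 − $109.01 = $1,448.31
Municipal income tax: $1,448.31 × 0.0156 = $22.59
Federal income tax: $1,448.31 × 0.2 = $289.66
State withholding: $1,448.31 × 0.034 = $49.24
Social Security tax: $1,557.32 × 0.07 = $109.01
State unemployment insurance (employee share): only $110,917.41 − $110,142.20 = $775.21 of this check is subject → $775.21 × 0.002 = $1.55
Union dues: $48.82
Total deductions = $109.01 + $22.59 + $289.66 + $49.24 + $109.01 + $1.55 + $48.82 = $629.88
Net pay = $1,557.32 − $629.88 = $927.44

$927.44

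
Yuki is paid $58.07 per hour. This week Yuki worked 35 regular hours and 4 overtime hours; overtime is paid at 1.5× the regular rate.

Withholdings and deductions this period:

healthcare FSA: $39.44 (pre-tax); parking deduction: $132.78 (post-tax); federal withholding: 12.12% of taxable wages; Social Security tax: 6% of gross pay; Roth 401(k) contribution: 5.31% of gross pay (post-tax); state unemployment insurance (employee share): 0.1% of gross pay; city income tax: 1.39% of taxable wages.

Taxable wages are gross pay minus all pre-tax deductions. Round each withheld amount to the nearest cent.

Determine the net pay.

$1,620.67

Regular pay: 35 × $58.07 = $2,032.45
Overtime pay: 4 × $58.07 × 1.5 = $348.42
Gross pay = $2,032.45 + $348.42 = $2,380.87
Healthcare FSA: $39.44
Taxable wages = $2,380.87 − $39.44 = $2,341.43
City income tax: $2,341.43 × 0.0139 = $32.55
Federal withholding: $2,341.43 × 0.1212 = $283.78
Social Security tax: $2,380.87 × 0.06 = $142.85
State unemployment insurance (employee share): $2,380.87 × 0.001 = $2.38
Roth 401(k) contribution: $2,380.87 × 0.0531 = $126.42
Parking deduction: $132.78
Total deductions = $39.44 + $32.55 + $283.78 + $142.85 + $2.38 + $126.42 + $132.78 = $760.20
Net pay = $2,380.87 − $760.20 = $1,620.67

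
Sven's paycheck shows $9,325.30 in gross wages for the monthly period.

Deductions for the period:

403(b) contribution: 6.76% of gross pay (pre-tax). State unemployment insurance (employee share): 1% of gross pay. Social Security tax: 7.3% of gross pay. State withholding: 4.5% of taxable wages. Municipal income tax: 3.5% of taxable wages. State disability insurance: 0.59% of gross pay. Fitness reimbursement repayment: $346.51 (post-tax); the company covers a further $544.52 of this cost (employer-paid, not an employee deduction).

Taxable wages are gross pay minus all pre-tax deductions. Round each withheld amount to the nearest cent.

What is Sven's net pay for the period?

403(b) contribution: $9,325.30 × 0.0676 = $630.39
Taxable wages = $9,325.30 − $630.39 = $8,694.91
State withholding: $8,694.91 × 0.045 = $391.27
Municipal income tax: $8,694.91 × 0.035 = $304.32
Social Security tax: $9,325.30 × 0.073 = $680.75
State unemployment insurance (employee share): $9,325.30 × 0.01 = $93.25
State disability insurance: $9,325.30 × 0.0059 = $55.02
Fitness reimbursement repayment: $346.51
(Employer's $544.52 toward fitness reimbursement repayment is not withheld from the employee.)
Total deductions = $630.39 + $391.27 + $304.32 + $680.75 + $93.25 + $55.02 + $346.51 = $2,501.51
Net pay = $9,325.30 − $2,501.51 = $6,823.79

$6,823.79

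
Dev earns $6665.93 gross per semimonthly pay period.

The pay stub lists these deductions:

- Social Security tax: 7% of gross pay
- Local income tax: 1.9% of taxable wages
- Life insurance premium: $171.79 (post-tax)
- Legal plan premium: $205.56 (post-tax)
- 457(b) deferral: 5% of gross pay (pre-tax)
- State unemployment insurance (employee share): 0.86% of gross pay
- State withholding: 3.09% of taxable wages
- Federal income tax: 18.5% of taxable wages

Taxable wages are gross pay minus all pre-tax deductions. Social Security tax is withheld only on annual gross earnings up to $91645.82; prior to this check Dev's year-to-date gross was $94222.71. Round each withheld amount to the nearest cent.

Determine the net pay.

$4410.41

457(b) deferral: $6665.93 × 0.05 = $333.30
Taxable wages = $6665.93 − $333.30 = $6332.63
Local income tax: $6332.63 × 0.019 = $120.32
Federal income tax: $6332.63 × 0.185 = $1171.54
State withholding: $6332.63 × 0.0309 = $195.68
State unemployment insurance (employee share): $6665.93 × 0.0086 = $57.33
Social Security tax: annual cap $91645.82 already reached (YTD $94222.71), so $0.00
Life insurance premium: $171.79
Legal plan premium: $205.56
Total deductions = $333.30 + $120.32 + $1171.54 + $195.68 + $57.33 + $0.00 + $171.79 + $205.56 = $2255.52
Net pay = $6665.93 − $2255.52 = $4410.41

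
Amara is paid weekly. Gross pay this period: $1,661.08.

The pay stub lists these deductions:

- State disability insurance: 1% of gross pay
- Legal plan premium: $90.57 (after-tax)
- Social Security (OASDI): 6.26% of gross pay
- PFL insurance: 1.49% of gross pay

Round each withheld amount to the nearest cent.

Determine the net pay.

$1,425.17

PFL insurance: $1,661.08 × 0.0149 = $24.75
State disability insurance: $1,661.08 × 0.01 = $16.61
Social Security (OASDI): $1,661.08 × 0.0626 = $103.98
Legal plan premium: $90.57
Total deductions = $24.75 + $16.61 + $103.98 + $90.57 = $235.91
Net pay = $1,661.08 − $235.91 = $1,425.17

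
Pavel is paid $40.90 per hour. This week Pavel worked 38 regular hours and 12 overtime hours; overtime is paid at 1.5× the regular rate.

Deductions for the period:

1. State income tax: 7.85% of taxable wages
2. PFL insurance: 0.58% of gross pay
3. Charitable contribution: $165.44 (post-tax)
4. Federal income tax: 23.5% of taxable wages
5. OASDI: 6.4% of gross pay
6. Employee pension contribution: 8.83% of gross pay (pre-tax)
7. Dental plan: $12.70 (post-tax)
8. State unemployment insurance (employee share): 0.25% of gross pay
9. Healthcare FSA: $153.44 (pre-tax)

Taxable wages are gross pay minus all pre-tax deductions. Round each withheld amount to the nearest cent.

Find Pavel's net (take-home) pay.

Regular pay: 38 × $40.90 = $1554.20
Overtime pay: 12 × $40.90 × 1.5 = $736.20
Gross pay = $1554.20 + $736.20 = $2290.40
Healthcare FSA: $153.44
Employee pension contribution: $2290.40 × 0.0883 = $202.24
Pre-tax total = $153.44 + $202.24 = $355.68
Taxable wages = $2290.40 − $355.68 = $1934.72
Federal income tax: $1934.72 × 0.235 = $454.66
State income tax: $1934.72 × 0.0785 = $151.88
State unemployment insurance (employee share): $2290.40 × 0.0025 = $5.73
OASDI: $2290.40 × 0.064 = $146.59
PFL insurance: $2290.40 × 0.0058 = $13.28
Charitable contribution: $165.44
Dental plan: $12.70
Total deductions = $153.44 + $202.24 + $454.66 + $151.88 + $5.73 + $146.59 + $13.28 + $165.44 + $12.70 = $1305.96
Net pay = $2290.40 − $1305.96 = $984.44

$984.44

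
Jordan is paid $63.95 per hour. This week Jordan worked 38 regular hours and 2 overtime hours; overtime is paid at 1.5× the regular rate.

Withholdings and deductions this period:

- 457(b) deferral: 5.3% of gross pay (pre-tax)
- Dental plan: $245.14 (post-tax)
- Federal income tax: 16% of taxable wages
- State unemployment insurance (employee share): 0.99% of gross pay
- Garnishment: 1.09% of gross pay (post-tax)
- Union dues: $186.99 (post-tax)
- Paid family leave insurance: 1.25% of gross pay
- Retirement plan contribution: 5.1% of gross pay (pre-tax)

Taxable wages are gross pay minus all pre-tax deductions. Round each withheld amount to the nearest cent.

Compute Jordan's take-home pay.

$1,453.95

Regular pay: 38 × $63.95 = $2,430.10
Overtime pay: 2 × $63.95 × 1.5 = $191.85
Gross pay = $2,430.10 + $191.85 = $2,621.95
457(b) deferral: $2,621.95 × 0.053 = $138.96
Retirement plan contribution: $2,621.95 × 0.051 = $133.72
Pre-tax total = $138.96 + $133.72 = $272.68
Taxable wages = $2,621.95 − $272.68 = $2,349.27
Federal income tax: $2,349.27 × 0.16 = $375.88
State unemployment insurance (employee share): $2,621.95 × 0.0099 = $25.96
Paid family leave insurance: $2,621.95 × 0.0125 = $32.77
Union dues: $186.99
Dental plan: $245.14
Garnishment: $2,621.95 × 0.0109 = $28.58
Total deductions = $138.96 + $133.72 + $375.88 + $25.96 + $32.77 + $186.99 + $245.14 + $28.58 = $1,168.00
Net pay = $2,621.95 − $1,168.00 = $1,453.95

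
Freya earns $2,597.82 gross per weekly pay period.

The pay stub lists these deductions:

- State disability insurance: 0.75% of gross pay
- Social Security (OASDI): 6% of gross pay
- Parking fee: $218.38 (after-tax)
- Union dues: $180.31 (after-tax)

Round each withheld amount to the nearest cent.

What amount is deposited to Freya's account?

Social Security (OASDI): $2,597.82 × 0.06 = $155.87
State disability insurance: $2,597.82 × 0.0075 = $19.48
Parking fee: $218.38
Union dues: $180.31
Total deductions = $155.87 + $19.48 + $218.38 + $180.31 = $574.04
Net pay = $2,597.82 − $574.04 = $2,023.78

$2,023.78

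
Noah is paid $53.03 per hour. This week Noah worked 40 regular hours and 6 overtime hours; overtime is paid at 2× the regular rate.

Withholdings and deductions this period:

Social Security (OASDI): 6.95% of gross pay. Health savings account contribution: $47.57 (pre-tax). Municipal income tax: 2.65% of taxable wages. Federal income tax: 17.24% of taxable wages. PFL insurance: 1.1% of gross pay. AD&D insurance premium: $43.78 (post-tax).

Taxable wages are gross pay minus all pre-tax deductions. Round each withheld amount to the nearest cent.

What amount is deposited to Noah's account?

$1905.22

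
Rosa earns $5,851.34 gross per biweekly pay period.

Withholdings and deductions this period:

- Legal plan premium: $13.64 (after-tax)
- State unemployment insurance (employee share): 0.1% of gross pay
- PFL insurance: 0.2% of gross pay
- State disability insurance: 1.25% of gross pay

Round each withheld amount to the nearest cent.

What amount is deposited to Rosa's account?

$5,747.01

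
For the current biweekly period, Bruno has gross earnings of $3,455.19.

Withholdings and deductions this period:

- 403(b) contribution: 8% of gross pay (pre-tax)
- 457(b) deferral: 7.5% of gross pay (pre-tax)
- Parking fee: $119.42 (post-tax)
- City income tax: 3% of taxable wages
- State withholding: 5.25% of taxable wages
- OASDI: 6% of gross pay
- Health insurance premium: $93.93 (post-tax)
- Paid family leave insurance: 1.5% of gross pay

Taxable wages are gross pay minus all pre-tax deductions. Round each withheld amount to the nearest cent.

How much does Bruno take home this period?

403(b) contribution: $3,455.19 × 0.08 = $276.42
457(b) deferral: $3,455.19 × 0.075 = $259.14
Pre-tax total = $276.42 + $259.14 = $535.56
Taxable wages = $3,455.19 − $535.56 = $2,919.63
State withholding: $2,919.63 × 0.0525 = $153.28
City income tax: $2,919.63 × 0.03 = $87.59
Paid family leave insurance: $3,455.19 × 0.015 = $51.83
OASDI: $3,455.19 × 0.06 = $207.31
Parking fee: $119.42
Health insurance premium: $93.93
Total deductions = $276.42 + $259.14 + $153.28 + $87.59 + $51.83 + $207.31 + $119.42 + $93.93 = $1,248.92
Net pay = $3,455.19 − $1,248.92 = $2,206.27

$2,206.27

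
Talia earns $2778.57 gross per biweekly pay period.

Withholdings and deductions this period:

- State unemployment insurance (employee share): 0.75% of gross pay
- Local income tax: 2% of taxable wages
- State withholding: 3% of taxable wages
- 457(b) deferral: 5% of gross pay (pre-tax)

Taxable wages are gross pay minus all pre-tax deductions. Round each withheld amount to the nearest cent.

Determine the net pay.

$2486.82

457(b) deferral: $2778.57 × 0.05 = $138.93
Taxable wages = $2778.57 − $138.93 = $2639.64
Local income tax: $2639.64 × 0.02 = $52.79
State withholding: $2639.64 × 0.03 = $79.19
State unemployment insurance (employee share): $2778.57 × 0.0075 = $20.84
Total deductions = $138.93 + $52.79 + $79.19 + $20.84 = $291.75
Net pay = $2778.57 − $291.75 = $2486.82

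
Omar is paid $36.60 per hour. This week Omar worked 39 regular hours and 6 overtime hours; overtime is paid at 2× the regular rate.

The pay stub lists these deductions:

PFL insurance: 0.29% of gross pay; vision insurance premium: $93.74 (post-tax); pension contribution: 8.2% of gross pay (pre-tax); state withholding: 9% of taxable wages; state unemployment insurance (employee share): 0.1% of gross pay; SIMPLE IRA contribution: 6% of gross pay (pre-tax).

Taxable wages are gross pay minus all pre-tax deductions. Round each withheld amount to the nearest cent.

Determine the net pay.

$1356.38

Regular pay: 39 × $36.60 = $1427.40
Overtime pay: 6 × $36.60 × 2 = $439.20
Gross pay = $1427.40 + $439.20 = $1866.60
Pension contribution: $1866.60 × 0.082 = $153.06
SIMPLE IRA contribution: $1866.60 × 0.06 = $112.00
Pre-tax total = $153.06 + $112.00 = $265.06
Taxable wages = $1866.60 − $265.06 = $1601.54
State withholding: $1601.54 × 0.09 = $144.14
State unemployment insurance (employee share): $1866.60 × 0.001 = $1.87
PFL insurance: $1866.60 × 0.0029 = $5.41
Vision insurance premium: $93.74
Total deductions = $153.06 + $112.00 + $144.14 + $1.87 + $5.41 + $93.74 = $510.22
Net pay = $1866.60 − $510.22 = $1356.38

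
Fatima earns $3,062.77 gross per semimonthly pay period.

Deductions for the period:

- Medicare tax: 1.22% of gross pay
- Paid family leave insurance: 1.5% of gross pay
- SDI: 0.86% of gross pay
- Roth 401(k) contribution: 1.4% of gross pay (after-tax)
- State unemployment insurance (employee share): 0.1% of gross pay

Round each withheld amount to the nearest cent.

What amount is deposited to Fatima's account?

Paid family leave insurance: $3,062.77 × 0.015 = $45.94
State unemployment insurance (employee share): $3,062.77 × 0.001 = $3.06
SDI: $3,062.77 × 0.0086 = $26.34
Medicare tax: $3,062.77 × 0.0122 = $37.37
Roth 401(k) contribution: $3,062.77 × 0.014 = $42.88
Total deductions = $45.94 + $3.06 + $26.34 + $37.37 + $42.88 = $155.59
Net pay = $3,062.77 − $155.59 = $2,907.18

$2,907.18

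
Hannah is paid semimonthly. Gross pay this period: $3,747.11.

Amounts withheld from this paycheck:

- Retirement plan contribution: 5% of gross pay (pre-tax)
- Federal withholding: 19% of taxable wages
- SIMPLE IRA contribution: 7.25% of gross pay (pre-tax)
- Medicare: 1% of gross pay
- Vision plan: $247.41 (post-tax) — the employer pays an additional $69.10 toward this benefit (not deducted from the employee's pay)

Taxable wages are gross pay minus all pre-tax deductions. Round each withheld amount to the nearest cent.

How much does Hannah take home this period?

Retirement plan contribution: $3,747.11 × 0.05 = $187.36
SIMPLE IRA contribution: $3,747.11 × 0.0725 = $271.67
Pre-tax total = $187.36 + $271.67 = $459.03
Taxable wages = $3,747.11 − $459.03 = $3,288.08
Federal withholding: $3,288.08 × 0.19 = $624.74
Medicare: $3,747.11 × 0.01 = $37.47
Vision plan: $247.41
(Employer's $69.10 toward vision plan is not withheld from the employee.)
Total deductions = $187.36 + $271.67 + $624.74 + $37.47 + $247.41 = $1,368.65
Net pay = $3,747.11 − $1,368.65 = $2,378.46

$2,378.46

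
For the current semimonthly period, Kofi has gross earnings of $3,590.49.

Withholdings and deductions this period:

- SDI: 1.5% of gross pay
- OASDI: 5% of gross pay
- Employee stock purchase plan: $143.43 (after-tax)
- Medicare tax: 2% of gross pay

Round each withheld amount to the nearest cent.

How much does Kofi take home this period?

SDI: $3,590.49 × 0.015 = $53.86
Medicare tax: $3,590.49 × 0.02 = $71.81
OASDI: $3,590.49 × 0.05 = $179.52
Employee stock purchase plan: $143.43
Total deductions = $53.86 + $71.81 + $179.52 + $143.43 = $448.62
Net pay = $3,590.49 − $448.62 = $3,141.87

$3,141.87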